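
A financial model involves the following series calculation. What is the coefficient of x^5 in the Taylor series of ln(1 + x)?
ln(1+x)=Σ (-1)^(n+1) x^n/n
Coefficient of x^5=(-1)^6/5=1/5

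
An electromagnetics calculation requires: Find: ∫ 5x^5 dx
Using power rule: ∫ 5x^5 dx=5/6 x^6+C=(5/6)x^6+C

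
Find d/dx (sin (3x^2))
Chain rule: d/dx[sin(u)] = cos(u)·u' where u = 3x^2
u' = 6x

Answer: 6x·cos(3x^2)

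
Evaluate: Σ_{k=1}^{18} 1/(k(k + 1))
Partial fractions: 1/(k(k + 1)) = 1/k - 1/(k + 1)
Telescoping sum: 1(1 - 1/19) = 1·18/19

Answer: 18/19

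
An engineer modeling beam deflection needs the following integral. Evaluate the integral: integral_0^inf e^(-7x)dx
integral_0^inf e^(-7x) dx = [-1/7 * e^(-7x)]_0^inf
= 0 - (-1/7) = 1/7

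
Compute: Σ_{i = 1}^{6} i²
Using formula: Σ i^2 = n(n + 1)(2n + 1)/6 = 6·7·13/6 = 91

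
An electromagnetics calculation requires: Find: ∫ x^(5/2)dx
Power rule: ∫ x^(5/2) dx=x^(7/2)/(7/2)+C

Answer: (2/7)·x^(7/2)+C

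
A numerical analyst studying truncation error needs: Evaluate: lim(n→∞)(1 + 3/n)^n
This is the definition of e^3: lim(1 + 3/n)^n=e^3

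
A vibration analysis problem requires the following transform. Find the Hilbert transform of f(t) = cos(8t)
The Hilbert transform shifts each frequency component by -pi/2.
H{cos(wt)} = sin(wt)
With w = 8: H{cos(8t)} = sin(8t)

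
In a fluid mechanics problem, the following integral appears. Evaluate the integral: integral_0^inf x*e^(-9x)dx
This is a Gamma integral. Substitute u=9x (du=9 dx):
integral_0^inf x * e^(-9x) dx=(1/9^2) integral_0^inf u^1 * e^(-u) du
=Gamma(2)/9^2=1!/9^2=1/81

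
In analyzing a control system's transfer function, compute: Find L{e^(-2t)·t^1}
First shifting: L{e^(at)f(t)} = F(s-a)
L{t^1} = 1/s^2
Shift s → s + 2: 1/(s + 2)^2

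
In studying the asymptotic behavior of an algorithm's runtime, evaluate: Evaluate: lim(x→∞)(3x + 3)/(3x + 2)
Divide numerator and denominator by x:
lim (3 + 3/x)/(3 + 2/x)=1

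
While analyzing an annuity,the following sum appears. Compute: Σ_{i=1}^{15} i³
Using formula: Σ i^3 = [n(n+1)/2]² = [15·16/2]² = 14400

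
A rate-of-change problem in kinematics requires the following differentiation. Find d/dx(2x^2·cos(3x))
Product rule: (fg)' = f'g + fg'
f = 2x^2, f' = 4x
g = cos(3x), g' = -3·sin(3x)

Answer: 4x·cos(3x) - 6x^2·sin(3x)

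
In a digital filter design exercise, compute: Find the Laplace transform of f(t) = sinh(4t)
L{sinh(at)} = a/(s²-a²)
L{sinh(4t)} = 4/(s²-16)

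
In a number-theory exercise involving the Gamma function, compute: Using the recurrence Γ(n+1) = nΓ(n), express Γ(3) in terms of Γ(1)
Γ(3)=2Γ(2)=2·1Γ(1)=...=2!·Γ(1)=2·Γ(1)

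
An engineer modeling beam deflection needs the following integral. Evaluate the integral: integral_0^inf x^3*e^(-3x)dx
This is a Gamma integral. Substitute u = 3x (du = 3 dx):
integral_0^inf x^3 * e^(-3x) dx = (1/3^4) integral_0^inf u^3 * e^(-u) du
= Gamma(4)/3^4 = 3!/3^4 = 6/81

Answer: 2/27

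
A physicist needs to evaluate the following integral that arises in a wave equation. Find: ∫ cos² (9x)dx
Using identity cos²(u) = (1+cos(2u))/2:
∫ (1+cos(18x))/2 dx = x/2+sin(18x)/36+C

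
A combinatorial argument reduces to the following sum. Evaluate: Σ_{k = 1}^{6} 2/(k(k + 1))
Partial fractions: 2/(k(k + 1)) = 2/k - 2/(k + 1)
Telescoping sum: 2(1 - 1/7) = 2·6/7

Answer: 12/7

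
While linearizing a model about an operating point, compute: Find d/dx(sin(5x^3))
Chain rule: d/dx[sin(u)] = cos(u)·u' where u = 5x^3
u' = 15x^2

Answer: 15x^2·cos(5x^3)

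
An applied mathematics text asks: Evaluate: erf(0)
erf(0)=0 (error function is odd and erf(0)=0 by definition)

Answer: 0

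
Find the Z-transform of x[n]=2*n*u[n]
Z{n * u[n]} = z/(z-1)^2
By linearity: Z{2 * n * u[n]} = 2z/(z-1)^2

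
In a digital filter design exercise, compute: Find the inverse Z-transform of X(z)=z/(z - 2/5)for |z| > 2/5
Standard pair: z/(z-a) <-> a^n*u[n] for causal signals
With a = 2/5: x[n] = (2/5)^n*u[n]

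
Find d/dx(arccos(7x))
d/dx[arccos(u)]=-u'/√(1-u²), u=7x, u'=7

Answer: -7/√(1 - 49x²)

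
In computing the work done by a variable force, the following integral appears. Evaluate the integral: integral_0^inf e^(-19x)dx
integral_0^inf e^(-19x) dx=[-1/19*e^(-19x)]_0^inf
=0 - (-1/19)=1/19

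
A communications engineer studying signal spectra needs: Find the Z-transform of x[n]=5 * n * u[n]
Z{n * u[n]}=z/(z-1)^2
By linearity: Z{5 * n * u[n]}=5z/(z-1)^2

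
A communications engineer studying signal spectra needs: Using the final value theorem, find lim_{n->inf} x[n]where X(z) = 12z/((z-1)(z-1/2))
Final value theorem: lim x[n] = lim_{z->1} (z-1)*X(z)
(z-1)*X(z) = 12z/(z-1/2)
As z->1: 12/(1 - 1/2) = 12/(1/2) = 24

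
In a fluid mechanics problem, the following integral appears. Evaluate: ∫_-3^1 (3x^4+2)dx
Step 1: Find antiderivative F(x)=(3/5)x^5 + 2x
Step 2: F(1) - F(-3)=13/5 - (-759/5)=772/5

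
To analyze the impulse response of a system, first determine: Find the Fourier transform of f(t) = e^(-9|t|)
Using the standard pair: F{e^(-a|t|)} = 2a/(a^2 + omega^2)
With a = 9: F(omega) = 18/(81 + omega^2)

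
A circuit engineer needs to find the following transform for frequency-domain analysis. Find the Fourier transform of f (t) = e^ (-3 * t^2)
The Fourier transform of a Gaussian e^(-a*t^2) is sqrt(pi/a)*e^(-omega^2/(4a)).
With a=3: F(omega)=sqrt(pi/3)*e^(-omega^2/12)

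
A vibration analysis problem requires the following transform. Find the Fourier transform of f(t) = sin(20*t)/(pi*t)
sin(W*t)/(pi*t)=(W/pi)*sinc(W*t/pi) is the impulse response of the ideal low-pass filter with cutoff W (here W=20).
Its Fourier transform is a rectangular function:
F(omega)=1 for |omega| < 20, 0 otherwise

Answer: rect(omega/40) [i.e., 1 for |omega| < 20, 0 otherwise]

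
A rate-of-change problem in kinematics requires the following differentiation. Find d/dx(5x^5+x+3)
Power rule: d/dx(ax^n)=n·a·x^(n-1)
Term by term: 25·x^4 + 1

Answer: 25x^4 + 1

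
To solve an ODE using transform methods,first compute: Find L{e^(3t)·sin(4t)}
First shifting: L{e^(at)f(t)}=F(s-a)
L{sin(4t)}=4/(s²+16)
Shift: 4/((s-3)²+16)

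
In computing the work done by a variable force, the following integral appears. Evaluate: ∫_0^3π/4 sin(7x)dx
Antiderivative: -cos(7x)/7
Evaluate at bounds: [-cos(7·3π/4)/7] - [-cos(7·0)/7]
=(-(-√2/2) + (1))/7=1/7 + √2/14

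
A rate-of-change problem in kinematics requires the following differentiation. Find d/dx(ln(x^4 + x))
Chain rule: d/dx[ln(u)] = u'/u where u = x^4 + x
u' = 4x^3 + 1

Answer: (4x^3 + 1)/(x^4 + x)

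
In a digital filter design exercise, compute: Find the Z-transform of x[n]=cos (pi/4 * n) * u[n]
Z{cos(w0*n)*u[n]}=z(z - cos(w0))/(z^2 - 2z*cos(w0) + 1)
With w0=pi/4: X(z)=z(z - cos(pi/4))/(z^2 - 2z*cos(pi/4) + 1)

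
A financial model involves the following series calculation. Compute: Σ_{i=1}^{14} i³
Using formula: Σ i^3 = [n(n + 1)/2]² = [14·15/2]² = 11025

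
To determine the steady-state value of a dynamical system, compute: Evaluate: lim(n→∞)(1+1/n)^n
This is the definition of e^1: lim(1 + 1/n)^n = e^1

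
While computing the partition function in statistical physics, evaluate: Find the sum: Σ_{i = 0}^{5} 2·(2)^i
Geometric series: S = a(1 - r^n)/(1 - r)
a = 2, r = 2, n = 6
S = 2(1 - 64)/-1 = 126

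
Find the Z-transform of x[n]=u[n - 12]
Using the time-shift property: Z{u[n-12]} = z^(-12)*z/(z-1)
= z^(-11)/(z-1)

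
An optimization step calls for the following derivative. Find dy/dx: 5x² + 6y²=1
Differentiate: 10x + 12y·(dy/dx)=0
dy/dx=-10x/(12y)=-(5/6)·(x/y)

Answer: dy/dx=-(5/6)·(x/y)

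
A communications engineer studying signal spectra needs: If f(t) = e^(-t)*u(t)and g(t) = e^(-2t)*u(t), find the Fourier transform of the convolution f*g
By the convolution theorem: F{f*g} = F(omega)*G(omega)
F(omega) = 1/(1+j*omega), G(omega) = 1/(2+j*omega)
F{f*g} = 1/((1+j*omega)(2+j*omega))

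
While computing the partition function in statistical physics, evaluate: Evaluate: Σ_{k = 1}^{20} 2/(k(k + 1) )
Partial fractions: 2/(k(k+1))=2/k - 2/(k+1)
Telescoping sum: 2(1-1/21)=2·20/21

Answer: 40/21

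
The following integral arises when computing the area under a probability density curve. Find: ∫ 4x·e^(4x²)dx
Let u=4x², du=8x dx
∫ (1/2)e^u du=e^u/2+C

Answer: e^(4x²)/2+C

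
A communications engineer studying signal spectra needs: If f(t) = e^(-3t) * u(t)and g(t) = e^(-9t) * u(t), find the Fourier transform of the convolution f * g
By the convolution theorem: F{f*g}=F(omega)*G(omega)
F(omega)=1/(3 + j*omega), G(omega)=1/(9 + j*omega)
F{f*g}=1/((3 + j*omega)(9 + j*omega))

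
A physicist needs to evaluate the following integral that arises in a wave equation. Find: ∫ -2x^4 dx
Using power rule: ∫ -2x^4 dx = -2/5 x^5 + C = (-2/5)x^5 + C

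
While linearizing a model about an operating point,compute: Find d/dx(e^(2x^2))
Chain rule: d/dx[e^u] = e^u · u' where u = 2x^2
u' = 4x

Answer: 4x·e^(2x^2)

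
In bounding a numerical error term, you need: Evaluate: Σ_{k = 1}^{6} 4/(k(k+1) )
Partial fractions: 4/(k(k + 1)) = 4/k - 4/(k + 1)
Telescoping sum: 4(1 - 1/7) = 4·6/7

Answer: 24/7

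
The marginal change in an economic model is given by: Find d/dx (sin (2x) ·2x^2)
Product rule: (fg)'=f'g+fg'
f=sin(2x), f'=2·cos(2x)
g=2x^2, g'=4x

Answer: 4·cos(2x)·x^2+4·sin(2x)·x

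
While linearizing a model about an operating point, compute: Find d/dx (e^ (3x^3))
Chain rule: d/dx[e^u] = e^u · u' where u = 3x^3
u' = 9x^2

Answer: 9x^2·e^(3x^3)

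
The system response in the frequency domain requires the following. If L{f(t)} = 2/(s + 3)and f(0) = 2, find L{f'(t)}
L{f'(t)} = s·F(s) - f(0) = 2s/(s+3)-2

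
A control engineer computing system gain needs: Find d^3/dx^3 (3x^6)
Apply power rule 3 times:
d^1: 18x^5
d^2: 90x^4
d^3: 360x^3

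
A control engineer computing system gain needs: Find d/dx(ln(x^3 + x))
Chain rule: d/dx[ln(u)]=u'/u where u=x^3+x
u'=3x^2+1

Answer: (3x^2+1)/(x^3+x)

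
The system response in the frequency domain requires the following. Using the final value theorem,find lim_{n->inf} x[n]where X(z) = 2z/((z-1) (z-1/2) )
Final value theorem: lim x[n] = lim_{z->1} (z-1) * X(z)
(z-1) * X(z) = 2z/(z-1/2)
As z->1: 2/(1 - 1/2) = 2/(1/2) = 4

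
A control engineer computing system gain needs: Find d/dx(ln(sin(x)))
Chain rule: d/dx[ln(u)]=u'/u where u=sin(x)
u'=cos(x)

Answer: (cos(x))/(sin(x))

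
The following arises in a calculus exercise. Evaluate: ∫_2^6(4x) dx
Step 1: Find antiderivative F(x)=2x^2
Step 2: F(6) - F(2)=72 - (8)=64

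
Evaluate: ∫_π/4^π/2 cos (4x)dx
Antiderivative: sin(4x)/4
Evaluate at bounds: [sin(4·π/2)/4] - [sin(4·π/4)/4]
=((0) - (0))/4=0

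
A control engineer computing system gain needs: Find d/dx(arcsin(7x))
d/dx[arcsin(u)]=u'/√(1-u²), u=7x, u'=7

Answer: 7/√(1-49x²)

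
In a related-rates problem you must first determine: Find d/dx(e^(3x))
Chain rule: d/dx[e^u] = e^u · u' where u = 3x
u' = 3

Answer: 3·e^(3x)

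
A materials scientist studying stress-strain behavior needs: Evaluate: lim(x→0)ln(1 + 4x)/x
L'Hôpital (0/0): lim 4/(1 + 4x) / 1=4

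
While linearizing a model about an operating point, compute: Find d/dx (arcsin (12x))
d/dx[arcsin(u)] = u'/√(1-u²), u = 12x, u' = 12

Answer: 12/√(1-144x²)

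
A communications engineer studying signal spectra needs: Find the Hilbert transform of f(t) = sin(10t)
The Hilbert transform shifts each frequency component by -pi/2.
H{sin(wt)}=-cos(wt)
With w=10: H{sin(10t)}=-cos(10t)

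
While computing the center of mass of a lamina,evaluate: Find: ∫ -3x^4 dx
Using power rule: ∫ -3x^4 dx = -3/5 x^5+C = (-3/5)x^5+C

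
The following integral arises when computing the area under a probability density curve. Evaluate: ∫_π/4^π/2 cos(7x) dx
Antiderivative: sin(7x)/7
Evaluate at bounds: [sin(7·π/2)/7] - [sin(7·π/4)/7]
=((-1) - (-√2/2))/7=-1/7+√2/14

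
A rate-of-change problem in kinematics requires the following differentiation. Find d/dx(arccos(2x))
d/dx[arccos(u)] = -u'/√(1-u²), u = 2x, u' = 2

Answer: -2/√(1-4x²)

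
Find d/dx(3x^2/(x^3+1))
Quotient rule: (f/g)'=(f'g - fg')/g²
f=3x^2, f'=6x
g=x^3+1, g'=3x^2

Answer: (6x·(x^3+1)-9x^4)/(x^3+1)²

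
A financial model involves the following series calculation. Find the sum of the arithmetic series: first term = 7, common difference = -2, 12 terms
Last term: a_n = 7+(12-1)·-2 = -15
Sum = n(a_1+a_n)/2 = 12(7+(-15))/2 = -48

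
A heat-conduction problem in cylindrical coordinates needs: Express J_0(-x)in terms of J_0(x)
For integer n: J_n(-x) = (-1)^n J_n(x)
With n = 0: J_0(-x) = (-1)^0 J_0(x) = J_0(x)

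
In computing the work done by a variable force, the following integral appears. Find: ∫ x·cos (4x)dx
By parts: u=x, dv=cos(4x) dx
du=dx, v=sin(4x)/4
=x·sin(4x)/4+cos(4x)/4²+C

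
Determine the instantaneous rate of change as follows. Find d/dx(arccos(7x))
d/dx[arccos(u)] = -u'/√(1-u²), u = 7x, u' = 7

Answer: -7/√(1 - 49x²)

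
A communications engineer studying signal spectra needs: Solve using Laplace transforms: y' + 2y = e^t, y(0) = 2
Take L: sY - 2+2Y=1/(s-1)
Y(s+2)=1/(s-1)+2
Y=1/((s-1)(s+2))+2/(s+2)
Partial fractions: 1/((s-1)(s+2))=(1/3)/(s-1) - (1/3)/(s+2)
So Y=(1/3)/(s-1)+(5/3)/(s+2)
Inverse Laplace transform (L^(-1){1/(s-1)}=e^t, L^(-1){1/(s+2)}=e^(-2t)):

Answer: y(t)=(1/3)·e^t+(5/3)·e^(-2t)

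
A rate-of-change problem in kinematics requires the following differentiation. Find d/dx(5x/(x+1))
Quotient rule: (f/g)' = (f'g - fg')/g²
f = 5x, f' = 5
g = x + 1, g' = 1

Answer: (5·(x + 1) - 5x)/(x + 1)²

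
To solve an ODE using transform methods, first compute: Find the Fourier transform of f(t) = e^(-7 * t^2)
The Fourier transform of a Gaussian e^(-a * t^2) is sqrt(pi/a) * e^(-omega^2/(4a)).
With a = 7: F(omega) = sqrt(pi/7) * e^(-omega^2/28)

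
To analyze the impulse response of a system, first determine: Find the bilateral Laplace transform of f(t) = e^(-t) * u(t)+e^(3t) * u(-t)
For e^(-t)*u(t): L = 1/(s+1), Re(s) > -1
For e^(3t)*u(-t): L = -1/(s-3), Re(s) < 3
Combined: F(s) = 1/(s+1)-1/(s-3), -1 < Re(s) < 3

Answer: 1/(s+1)-1/(s-3), ROC: -1 < Re(s) < 3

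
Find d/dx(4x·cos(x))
Product rule: (fg)' = f'g + fg'
f = 4x, f' = 4
g = cos(x), g' = -sin(x)

Answer: 4·cos(x) - 4x·sin(x)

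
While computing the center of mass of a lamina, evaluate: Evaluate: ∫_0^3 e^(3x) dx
Antiderivative: (1/3)e^(3x)
Evaluate: (1/3)(e^9-1)

Answer: (e^9-1)/3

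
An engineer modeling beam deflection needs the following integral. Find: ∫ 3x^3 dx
Using power rule: ∫ 3x^3 dx=3/4 x^4+C=(3/4)x^4+C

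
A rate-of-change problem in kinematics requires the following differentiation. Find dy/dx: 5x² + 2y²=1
Differentiate: 10x+4y·(dy/dx) = 0
dy/dx = -10x/(4y) = -(5/2)·(x/y)

Answer: dy/dx = -(5/2)·(x/y)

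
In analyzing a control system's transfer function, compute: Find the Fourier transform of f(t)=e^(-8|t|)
Using the standard pair: F{e^(-a|t|)} = 2a/(a^2 + omega^2)
With a = 8: F(omega) = 16/(64 + omega^2)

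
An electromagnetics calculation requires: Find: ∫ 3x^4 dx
Using power rule: ∫ 3x^4 dx=3/5 x^5+C=(3/5)x^5+C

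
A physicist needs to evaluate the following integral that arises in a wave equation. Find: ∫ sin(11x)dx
Using substitution u=11x: ∫ sin(u) du/11=-cos(u)/11+C

Answer: (-1/11)cos(11x)+C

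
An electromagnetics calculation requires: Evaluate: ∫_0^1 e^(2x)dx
Antiderivative: (1/2)e^(2x)
Evaluate: (1/2)(e^2 - 1)

Answer: (e^2 - 1)/2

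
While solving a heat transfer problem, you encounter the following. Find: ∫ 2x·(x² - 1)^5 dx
Let u=x² - 1, du=2x dx
∫ u^5 du=u^6/6 + C

Answer: (x² - 1)^6/6 + C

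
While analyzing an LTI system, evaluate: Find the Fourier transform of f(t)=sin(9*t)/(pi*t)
sin(W * t)/(pi * t) = (W/pi) * sinc(W * t/pi) is the impulse response of the ideal low-pass filter with cutoff W (here W = 9).
Its Fourier transform is a rectangular function:
F(omega) = 1 for |omega| < 9, 0 otherwise

Answer: rect(omega/18) [i.e., 1 for |omega| < 9, 0 otherwise]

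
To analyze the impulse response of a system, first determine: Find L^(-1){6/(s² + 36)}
L^(-1){w/(s² + w²)}=sin(wt)
Here w=6

Answer: sin(6t)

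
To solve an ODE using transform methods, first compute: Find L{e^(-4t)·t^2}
First shifting: L{e^(at)f(t)}=F(s-a)
L{t^2}=2/s^3
Shift s → s+4: 2/(s+4)^3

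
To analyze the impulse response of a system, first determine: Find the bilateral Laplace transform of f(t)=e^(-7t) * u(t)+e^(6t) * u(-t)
For e^(-7t) * u(t): L=1/(s+7), Re(s) > -7
For e^(6t) * u(-t): L=-1/(s-6), Re(s) < 6
Combined: F(s)=1/(s+7)-1/(s-6), -7 < Re(s) < 6

Answer: 1/(s+7)-1/(s-6), ROC: -7 < Re(s) < 6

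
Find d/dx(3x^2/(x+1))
Quotient rule: (f/g)' = (f'g - fg')/g²
f = 3x^2, f' = 6x
g = x + 1, g' = 1

Answer: (6x·(x + 1) - 3x^2)/(x + 1)²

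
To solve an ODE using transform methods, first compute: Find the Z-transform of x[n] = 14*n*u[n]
Z{n * u[n]}=z/(z-1)^2
By linearity: Z{14 * n * u[n]}=14z/(z-1)^2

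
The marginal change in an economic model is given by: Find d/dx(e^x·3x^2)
Product rule: (fg)' = f'g + fg'
f = e^x, f' = e^x
g = 3x^2, g' = 6x

Answer: 3·e^x·x^2 + 6·e^x·x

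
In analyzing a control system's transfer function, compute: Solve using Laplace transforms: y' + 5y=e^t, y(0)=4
Take L: sY - 4 + 5Y = 1/(s-1)
Y(s + 5) = 1/(s-1) + 4
Y = 1/((s-1)(s + 5)) + 4/(s + 5)
Partial fractions: 1/((s-1)(s + 5)) = (1/6)/(s-1) - (1/6)/(s + 5)
So Y = (1/6)/(s-1) + (23/6)/(s + 5)
Inverse Laplace transform (L^(-1){1/(s-1)} = e^t, L^(-1){1/(s + 5)} = e^(-5t)):

Answer: y(t) = (1/6)·e^t + (23/6)·e^(-5t)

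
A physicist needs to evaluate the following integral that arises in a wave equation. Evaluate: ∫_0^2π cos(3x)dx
Antiderivative: sin(3x)/3
Evaluate at bounds: [sin(3·2π)/3] - [sin(3·0)/3]
=((0) - (0))/3=0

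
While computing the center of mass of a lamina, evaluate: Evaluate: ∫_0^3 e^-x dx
Antiderivative: -e^-x
Evaluate: -(e^-3 - 1)

Answer: (e^-3 - 1)/(-1)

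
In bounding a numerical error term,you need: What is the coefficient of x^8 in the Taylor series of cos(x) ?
cos(x) = Σ (-1)^k x^(2k)/(2k)!
For x^8: (-1)^4/8! = 1/40320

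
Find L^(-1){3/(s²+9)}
L^(-1){w/(s²+w²)} = sin(wt)
Here w = 3

Answer: sin(3t)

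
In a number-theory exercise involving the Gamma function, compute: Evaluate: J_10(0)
J_n(0)=0 for all n > 0 (Bessel function of first kind)
J_10(0)=0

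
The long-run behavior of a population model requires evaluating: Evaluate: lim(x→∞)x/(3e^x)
Apply L'Hôpital 1 times (∞/∞ each time):
Eventually get 1!/(3e^x) → 0

Answer: 0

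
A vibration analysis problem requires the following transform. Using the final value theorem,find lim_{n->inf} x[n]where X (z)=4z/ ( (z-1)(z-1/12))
Final value theorem: lim x[n]=lim_{z->1} (z-1) * X(z)
(z-1) * X(z)=4z/(z-1/12)
As z->1: 4/(1-1/12)=4/(11/12)=48/11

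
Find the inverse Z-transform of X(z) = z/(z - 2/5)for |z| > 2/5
Standard pair: z/(z-a) <-> a^n * u[n] for causal signals
With a = 2/5: x[n] = (2/5)^n * u[n]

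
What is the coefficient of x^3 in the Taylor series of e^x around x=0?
Taylor series of e^x = Σ x^n/n!
Coefficient of x^3 = 1/3! = 1/6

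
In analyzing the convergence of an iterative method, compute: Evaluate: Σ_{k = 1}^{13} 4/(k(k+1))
Partial fractions: 4/(k(k + 1)) = 4/k - 4/(k + 1)
Telescoping sum: 4(1 - 1/14) = 4·13/14

Answer: 26/7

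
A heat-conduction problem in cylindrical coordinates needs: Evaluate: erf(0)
erf(0) = 0 (error function is odd and erf(0) = 0 by definition)

Answer: 0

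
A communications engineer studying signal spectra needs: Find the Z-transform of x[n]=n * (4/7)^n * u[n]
Using the property Z{n*a^n*u[n]} = az/(z-a)^2
With a = 4/7: X(z) = (4/7)z/(z - 4/7)^2, |z| > 4/7

Answer: (4/7)z/(z - 4/7)^2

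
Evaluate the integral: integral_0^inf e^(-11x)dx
integral_0^inf e^(-11x) dx = [-1/11 * e^(-11x)]_0^inf
= 0 - (-1/11) = 1/11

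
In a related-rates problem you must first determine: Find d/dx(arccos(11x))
d/dx[arccos(u)] = -u'/√(1-u²), u = 11x, u' = 11

Answer: -11/√(1-121x²)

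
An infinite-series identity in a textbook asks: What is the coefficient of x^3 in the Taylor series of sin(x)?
sin(x) = Σ (-1)^k x^(2k + 1)/(2k + 1)!
For x^3: (-1)^1/3! = -1/6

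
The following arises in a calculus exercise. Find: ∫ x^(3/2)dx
Power rule: ∫ x^(3/2) dx=x^(5/2)/(5/2)+C

Answer: (2/5)·x^(5/2)+C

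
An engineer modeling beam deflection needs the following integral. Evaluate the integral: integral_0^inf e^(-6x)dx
integral_0^inf e^(-6x) dx=[-1/6*e^(-6x)]_0^inf
=0 - (-1/6)=1/6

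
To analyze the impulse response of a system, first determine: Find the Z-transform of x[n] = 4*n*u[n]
Z{n*u[n]}=z/(z-1)^2
By linearity: Z{4*n*u[n]}=4z/(z-1)^2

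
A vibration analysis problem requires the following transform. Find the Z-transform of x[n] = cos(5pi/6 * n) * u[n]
Z{cos(w0*n)*u[n]} = z(z - cos(w0))/(z^2-2z*cos(w0)+1)
With w0 = 5pi/6: X(z) = z(z - cos(5pi/6))/(z^2-2z*cos(5pi/6)+1)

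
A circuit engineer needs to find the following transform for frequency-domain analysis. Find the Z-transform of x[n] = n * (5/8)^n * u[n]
Using the property Z{n*a^n*u[n]} = az/(z-a)^2
With a = 5/8: X(z) = (5/8)z/(z - 5/8)^2, |z| > 5/8

Answer: (5/8)z/(z - 5/8)^2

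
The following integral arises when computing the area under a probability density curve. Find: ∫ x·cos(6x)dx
By parts: u = x, dv = cos(6x) dx
du = dx, v = sin(6x)/6
= x·sin(6x)/6 + cos(6x)/6² + C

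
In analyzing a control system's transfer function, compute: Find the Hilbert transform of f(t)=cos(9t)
The Hilbert transform shifts each frequency component by -pi/2.
H{cos(wt)} = sin(wt)
With w = 9: H{cos(9t)} = sin(9t)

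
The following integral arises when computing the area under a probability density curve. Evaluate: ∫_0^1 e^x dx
Antiderivative: e^x
Evaluate: (e^1 - 1)

Answer: e^1 - 1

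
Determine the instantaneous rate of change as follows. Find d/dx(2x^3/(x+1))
Quotient rule: (f/g)'=(f'g - fg')/g²
f=2x^3, f'=6x^2
g=x+1, g'=1

Answer: (6x^2·(x+1)-2x^3)/(x+1)²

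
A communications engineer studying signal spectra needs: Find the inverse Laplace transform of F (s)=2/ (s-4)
L^(-1){2/(s-a)}=c·e^(at)
Here a=4, c=2

Answer: 2e^(4t)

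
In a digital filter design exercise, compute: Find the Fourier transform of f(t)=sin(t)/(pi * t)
sin(W * t)/(pi * t) = (W/pi) * sinc(W * t/pi) is the impulse response of the ideal low-pass filter with cutoff W (here W = 1).
Its Fourier transform is a rectangular function:
F(omega) = 1 for |omega| < 1, 0 otherwise

Answer: rect(omega/2) [i.e., 1 for |omega| < 1, 0 otherwise]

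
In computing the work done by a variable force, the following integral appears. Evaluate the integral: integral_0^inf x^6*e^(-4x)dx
This is a Gamma integral. Substitute u = 4x (du = 4 dx):
integral_0^inf x^6*e^(-4x) dx = (1/4^7) integral_0^inf u^6*e^(-u) du
= Gamma(7)/4^7 = 6!/4^7 = 720/16384

Answer: 45/1024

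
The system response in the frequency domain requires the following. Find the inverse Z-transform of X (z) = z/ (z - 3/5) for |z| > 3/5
Standard pair: z/(z-a) <-> a^n * u[n] for causal signals
With a = 3/5: x[n] = (3/5)^n * u[n]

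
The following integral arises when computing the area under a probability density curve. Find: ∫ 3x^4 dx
Using power rule: ∫ 3x^4 dx=3/5 x^5 + C=(3/5)x^5 + C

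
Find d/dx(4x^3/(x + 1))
Quotient rule: (f/g)' = (f'g - fg')/g²
f = 4x^3, f' = 12x^2
g = x+1, g' = 1

Answer: (12x^2·(x+1)-4x^3)/(x+1)²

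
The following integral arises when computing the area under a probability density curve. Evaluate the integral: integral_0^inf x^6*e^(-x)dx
This is a Gamma integral. Substitute u=1x:
integral_0^inf x^6 * e^(-x) dx=(1/1^7) integral_0^inf u^6 * e^(-u) du
=Gamma(7)/1^7=6!/1^7=720/1

Answer: 720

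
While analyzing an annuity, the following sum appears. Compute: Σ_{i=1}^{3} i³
Using formula: Σ i^3 = [n(n+1)/2]² = [3·4/2]² = 36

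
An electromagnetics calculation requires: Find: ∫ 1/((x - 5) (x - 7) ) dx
Partial fractions: 1/((x-5)(x-7))=A/(x-5)+B/(x-7)
A=-1/2, B=1/2
∫ [-1/2· 1/(x-5)+1/2· 1/(x-7)] dx
=(1/2)[ln|x-7| - ln|x-5|]+C

Answer: (1/2)·ln|(x-7)/(x-5)|+C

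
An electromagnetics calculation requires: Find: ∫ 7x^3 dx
Using power rule: ∫ 7x^3 dx=7/4 x^4+C=(7/4)x^4+C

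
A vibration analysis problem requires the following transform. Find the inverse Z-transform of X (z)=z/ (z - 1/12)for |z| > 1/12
Standard pair: z/(z-a) <-> a^n * u[n] for causal signals
With a=1/12: x[n]=(1/12)^n * u[n]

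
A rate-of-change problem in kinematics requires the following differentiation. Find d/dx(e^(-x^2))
Chain rule: d/dx[e^u] = e^u · u' where u = -x^2
u' = -2x

Answer: -2x·e^(-x^2)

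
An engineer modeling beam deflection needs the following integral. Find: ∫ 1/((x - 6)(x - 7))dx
Partial fractions: 1/((x-6)(x-7))=A/(x-6) + B/(x-7)
A=-1, B=1
∫ [-1· 1/(x-6) + 1· 1/(x-7)] dx
=(1)[ln|x-7| - ln|x-6|] + C

Answer: ln|(x-7)/(x-6)| + C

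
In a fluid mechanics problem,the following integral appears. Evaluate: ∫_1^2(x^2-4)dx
Step 1: Find antiderivative F(x) = (1/3)x^3 - 4x
Step 2: F(2) - F(1) = -16/3 - (-11/3) = -5/3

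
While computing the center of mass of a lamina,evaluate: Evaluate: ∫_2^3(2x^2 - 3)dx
Step 1: Find antiderivative F(x) = (2/3)x^3 - 3x
Step 2: F(3) - F(2) = 9 - (-2/3) = 29/3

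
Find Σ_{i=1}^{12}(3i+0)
= 3·Σ i+0·12 = 3·78+0 = 234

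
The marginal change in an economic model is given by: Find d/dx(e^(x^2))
Chain rule: d/dx[e^u] = e^u · u' where u = x^2
u' = 2x

Answer: 2x·e^(x^2)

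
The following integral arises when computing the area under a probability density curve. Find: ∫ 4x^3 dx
Using power rule: ∫ 4x^3 dx = 4/4 x^4+C = x^4+C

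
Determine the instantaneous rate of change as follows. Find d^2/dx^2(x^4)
Apply power rule 2 times:
d^1: 4x^3
d^2: 12x^2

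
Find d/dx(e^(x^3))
Chain rule: d/dx[e^u]=e^u · u' where u=x^3
u'=3x^2

Answer: 3x^2·e^(x^3)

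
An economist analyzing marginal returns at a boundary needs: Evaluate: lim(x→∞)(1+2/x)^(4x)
Rewrite as [(1 + 2/x)^x]^4.
lim(1 + 2/x)^x=e^2, so limit=(e^2)^4=e^8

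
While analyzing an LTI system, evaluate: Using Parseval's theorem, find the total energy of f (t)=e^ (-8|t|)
Parseval's theorem: E = integral |f(t)|^2 dt = (1/2pi) integral |F(omega)|^2 domega
E = integral_{-inf}^{inf} e^(-16|t|) dt = 2 * integral_0^inf e^(-16t) dt = 2/(2 * 8) = 1/8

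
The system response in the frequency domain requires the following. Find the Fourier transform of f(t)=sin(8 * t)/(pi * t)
sin(W * t)/(pi * t) = (W/pi) * sinc(W * t/pi) is the impulse response of the ideal low-pass filter with cutoff W (here W = 8).
Its Fourier transform is a rectangular function:
F(omega) = 1 for |omega| < 8, 0 otherwise

Answer: rect(omega/16) [i.e., 1 for |omega| < 8, 0 otherwise]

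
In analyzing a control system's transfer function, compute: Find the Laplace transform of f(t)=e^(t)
L{e^(at)}=1/(s-a)
L{e^(t)}=1/(s-1)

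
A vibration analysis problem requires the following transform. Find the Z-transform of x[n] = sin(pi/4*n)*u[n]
Z{sin(w0 * n) * u[n]} = z * sin(w0)/(z^2 - 2z * cos(w0) + 1)
With w0 = pi/4: X(z) = z * sin(pi/4)/(z^2 - 2z * cos(pi/4) + 1)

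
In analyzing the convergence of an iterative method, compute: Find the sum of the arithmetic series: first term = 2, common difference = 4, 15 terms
Last term: a_n=2 + (15 - 1)·4=58
Sum=n(a_1 + a_n)/2=15(2 + 58)/2=450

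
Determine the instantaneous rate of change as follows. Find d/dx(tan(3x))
Chain rule: d/dx[tan(u)] = sec²(u)·u' where u = 3x
u' = 3

Answer: 3·sec²(3x)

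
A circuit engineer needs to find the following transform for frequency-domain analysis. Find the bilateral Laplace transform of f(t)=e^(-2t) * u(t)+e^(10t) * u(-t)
For e^(-2t)*u(t): L=1/(s + 2), Re(s) > -2
For e^(10t)*u(-t): L=-1/(s-10), Re(s) < 10
Combined: F(s)=1/(s + 2) - 1/(s-10), -2 < Re(s) < 10

Answer: 1/(s + 2) - 1/(s-10), ROC: -2 < Re(s) < 10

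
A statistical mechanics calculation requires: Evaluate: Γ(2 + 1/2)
Γ(n+1/2)=(2n)!√π/(4^n·n!)
=24√π/(16·2)=(3/4)·√π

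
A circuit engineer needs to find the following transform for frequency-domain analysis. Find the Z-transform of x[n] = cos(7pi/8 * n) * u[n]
Z{cos(w0 * n) * u[n]}=z(z - cos(w0))/(z^2-2z * cos(w0)+1)
With w0=7pi/8: X(z)=z(z - cos(7pi/8))/(z^2-2z * cos(7pi/8)+1)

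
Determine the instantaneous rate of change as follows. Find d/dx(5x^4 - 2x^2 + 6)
Power rule: d/dx(ax^n) = n·a·x^(n-1)
Term by term: 20·x^3 - 4·x

Answer: 20x^3 - 4x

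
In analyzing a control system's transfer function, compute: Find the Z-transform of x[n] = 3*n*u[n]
Z{n*u[n]} = z/(z-1)^2
By linearity: Z{3*n*u[n]} = 3z/(z-1)^2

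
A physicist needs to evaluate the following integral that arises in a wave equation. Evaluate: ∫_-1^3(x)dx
Step 1: Find antiderivative F(x) = (1/2)x^2
Step 2: F(3) - F(-1) = 9/2 - (1/2) = 4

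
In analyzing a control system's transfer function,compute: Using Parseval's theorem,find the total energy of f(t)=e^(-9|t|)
Parseval's theorem: E = integral |f(t)|^2 dt = (1/2pi) integral |F(omega)|^2 domega
E = integral_{-inf}^{inf} e^(-18|t|) dt = 2 * integral_0^inf e^(-18t) dt = 2/(2 * 9) = 1/9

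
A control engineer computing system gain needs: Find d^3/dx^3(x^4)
Apply power rule 3 times:
d^1: 4x^3
d^2: 12x^2
d^3: 24x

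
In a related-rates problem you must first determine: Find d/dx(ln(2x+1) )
Chain rule: d/dx[ln(u)]=u'/u where u=2x+1
u'=2

Answer: (2)/(2x+1)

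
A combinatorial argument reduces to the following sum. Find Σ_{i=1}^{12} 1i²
=1·n(n + 1)(2n + 1)/6=1·12·13·25/6=650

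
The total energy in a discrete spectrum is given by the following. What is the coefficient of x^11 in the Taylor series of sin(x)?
sin(x) = Σ (-1)^k x^(2k + 1)/(2k + 1)!
For x^11: (-1)^5/11! = -1/39916800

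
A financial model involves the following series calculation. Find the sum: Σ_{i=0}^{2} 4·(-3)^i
Geometric series: S=a(1 - r^n)/(1 - r)
a=4, r=-3, n=3
S=4(1 + 27)/4=28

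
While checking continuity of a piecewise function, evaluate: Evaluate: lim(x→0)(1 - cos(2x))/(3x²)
Using 1-cos(u) ≈ u²/2 for small u:
(1-cos(2x)) ≈ (2x)²/2=4x²/2
So limit=4/(2·3)=2/3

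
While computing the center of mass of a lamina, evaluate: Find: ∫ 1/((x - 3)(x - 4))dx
Partial fractions: 1/((x-3)(x-4))=A/(x-3) + B/(x-4)
A=-1, B=1
∫ [-1· 1/(x-3) + 1· 1/(x-4)] dx
=(1)[ln|x-4| - ln|x-3|] + C

Answer: ln|(x-4)/(x-3)| + C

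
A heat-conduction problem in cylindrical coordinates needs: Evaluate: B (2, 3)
B(x,y) = Γ(x)Γ(y)/Γ(x + y) = (x-1)!(y-1)!/(x + y-1)!
B(2,3) = 1!·2!/4! = 1/12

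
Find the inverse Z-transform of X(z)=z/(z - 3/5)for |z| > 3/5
Standard pair: z/(z-a) <-> a^n*u[n] for causal signals
With a = 3/5: x[n] = (3/5)^n*u[n]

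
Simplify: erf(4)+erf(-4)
erf is odd: erf(-4)=-erf(4)
erf(4) + erf(-4)=erf(4) - erf(4)=0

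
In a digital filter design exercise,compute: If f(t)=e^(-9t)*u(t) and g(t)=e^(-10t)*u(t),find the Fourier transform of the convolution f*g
By the convolution theorem: F{f * g} = F(omega) * G(omega)
F(omega) = 1/(9 + j * omega), G(omega) = 1/(10 + j * omega)
F{f * g} = 1/((9 + j * omega)(10 + j * omega))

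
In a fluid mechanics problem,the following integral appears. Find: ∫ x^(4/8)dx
Power rule: ∫ x^(1/2) dx=x^(3/2)/(3/2) + C

Answer: (2/3)·x^(3/2) + C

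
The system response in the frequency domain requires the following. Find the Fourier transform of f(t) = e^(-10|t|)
Using the standard pair: F{e^(-a|t|)} = 2a/(a^2 + omega^2)
With a = 10: F(omega) = 20/(100 + omega^2)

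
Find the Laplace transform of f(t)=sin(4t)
L{sin(wt)} = w/(s² + w²)
L{sin(4t)} = 4/(s² + 16)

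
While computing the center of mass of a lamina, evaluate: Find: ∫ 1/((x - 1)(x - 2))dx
Partial fractions: 1/((x-1)(x-2)) = A/(x-1) + B/(x-2)
A = -1, B = 1
∫ [-1· 1/(x-1) + 1· 1/(x-2)] dx
= (1)[ln|x-2| - ln|x-1|] + C

Answer: ln|(x-2)/(x-1)| + C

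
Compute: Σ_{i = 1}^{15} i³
Using formula: Σ i^3 = [n(n + 1)/2]² = [15·16/2]² = 14400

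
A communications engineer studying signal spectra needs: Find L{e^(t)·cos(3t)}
First shifting: L{e^(at)f(t)} = F(s-a)
L{cos(3t)} = s/(s²+9)
Shift: (s-1)/((s-1)²+9)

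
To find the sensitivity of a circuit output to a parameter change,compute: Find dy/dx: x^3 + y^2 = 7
Differentiate: 3x^2 + 2y·(dy/dx)=0
dy/dx=-3x^2/(2y)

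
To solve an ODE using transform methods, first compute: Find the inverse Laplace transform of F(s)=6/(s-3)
L^(-1){6/(s-a)} = c·e^(at)
Here a = 3, c = 6

Answer: 6e^(3t)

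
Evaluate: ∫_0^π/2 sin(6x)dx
Antiderivative: -cos(6x)/6
Evaluate at bounds: [-cos(6·π/2)/6] - [-cos(6·0)/6]
= (-(-1)+(1))/6 = 1/3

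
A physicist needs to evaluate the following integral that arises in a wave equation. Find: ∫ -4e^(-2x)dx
Since d/dx[e^(-2x)]=-2e^(-2x), we get 2 e^(-2x) + C

Answer: 2e^(-2x) + C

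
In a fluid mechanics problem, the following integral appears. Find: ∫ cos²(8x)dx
Using identity cos²(u)=(1+cos(2u))/2:
∫ (1+cos(16x))/2 dx=x/2+sin(16x)/32+C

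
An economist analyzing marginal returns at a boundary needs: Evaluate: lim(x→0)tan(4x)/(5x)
tan(u) ≈ u for small u:
tan(4x)/(5x) ≈ 4x/(5x) = 4/5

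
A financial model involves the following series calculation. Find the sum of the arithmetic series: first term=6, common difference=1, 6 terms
Last term: a_n=6+(6-1)·1=11
Sum=n(a_1+a_n)/2=6(6+11)/2=51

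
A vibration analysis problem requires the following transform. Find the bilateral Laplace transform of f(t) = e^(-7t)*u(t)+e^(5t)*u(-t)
For e^(-7t) * u(t): L = 1/(s + 7), Re(s) > -7
For e^(5t) * u(-t): L = -1/(s-5), Re(s) < 5
Combined: F(s) = 1/(s + 7) - 1/(s-5), -7 < Re(s) < 5

Answer: 1/(s + 7) - 1/(s-5), ROC: -7 < Re(s) < 5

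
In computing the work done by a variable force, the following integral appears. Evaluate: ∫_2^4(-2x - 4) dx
Step 1: Find antiderivative F(x)=-x^2-4x
Step 2: F(4) - F(2)=-32 - (-12)=-20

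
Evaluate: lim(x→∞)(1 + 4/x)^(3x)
Rewrite as [(1 + 4/x)^x]^3.
lim(1 + 4/x)^x = e^4, so limit = (e^4)^3 = e^12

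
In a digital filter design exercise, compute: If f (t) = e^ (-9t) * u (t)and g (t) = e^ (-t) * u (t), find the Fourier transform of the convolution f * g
By the convolution theorem: F{f * g} = F(omega) * G(omega)
F(omega) = 1/(9 + j * omega), G(omega) = 1/(1 + j * omega)
F{f * g} = 1/((9 + j * omega)(1 + j * omega))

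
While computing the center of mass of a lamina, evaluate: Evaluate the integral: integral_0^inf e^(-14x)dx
integral_0^inf e^(-14x) dx=[-1/14 * e^(-14x)]_0^inf
=0 - (-1/14)=1/14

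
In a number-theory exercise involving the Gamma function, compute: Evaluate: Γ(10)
Γ(n)=(n-1)! for positive integers
Γ(10)=9!=362880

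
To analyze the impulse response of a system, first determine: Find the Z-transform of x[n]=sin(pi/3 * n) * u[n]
Z{sin(w0 * n) * u[n]} = z * sin(w0)/(z^2-2z * cos(w0)+1)
With w0 = pi/3: X(z) = z * sin(pi/3)/(z^2-2z * cos(pi/3)+1)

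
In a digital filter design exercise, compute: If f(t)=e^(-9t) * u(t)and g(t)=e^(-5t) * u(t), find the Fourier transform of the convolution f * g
By the convolution theorem: F{f*g}=F(omega)*G(omega)
F(omega)=1/(9+j*omega), G(omega)=1/(5+j*omega)
F{f*g}=1/((9+j*omega)(5+j*omega))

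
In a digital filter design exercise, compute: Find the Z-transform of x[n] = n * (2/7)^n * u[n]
Using the property Z{n * a^n * u[n]}=az/(z-a)^2
With a=2/7: X(z)=(2/7)z/(z - 2/7)^2, |z| > 2/7

Answer: (2/7)z/(z - 2/7)^2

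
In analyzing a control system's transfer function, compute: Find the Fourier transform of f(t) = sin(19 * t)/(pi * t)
sin(W*t)/(pi*t) = (W/pi)*sinc(W*t/pi) is the impulse response of the ideal low-pass filter with cutoff W (here W = 19).
Its Fourier transform is a rectangular function:
F(omega) = 1 for |omega| < 19, 0 otherwise

Answer: rect(omega/38) [i.e., 1 for |omega| < 19, 0 otherwise]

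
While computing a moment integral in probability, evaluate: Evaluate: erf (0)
erf(0)=0 (error function is odd and erf(0)=0 by definition)

Answer: 0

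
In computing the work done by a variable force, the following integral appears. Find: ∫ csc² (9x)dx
Since d/dx[-cot(9x)]=9csc²(9x), integral=-cot(9x)/9+C

Answer: (-1/9)cot(9x)+C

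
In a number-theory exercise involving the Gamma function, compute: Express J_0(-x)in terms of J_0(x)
For integer n: J_n(-x) = (-1)^n J_n(x)
With n = 0: J_0(-x) = (-1)^0 J_0(x) = J_0(x)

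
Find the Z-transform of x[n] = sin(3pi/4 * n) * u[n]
Z{sin(w0*n)*u[n]} = z*sin(w0)/(z^2 - 2z*cos(w0) + 1)
With w0 = 3pi/4: X(z) = z*sin(3pi/4)/(z^2 - 2z*cos(3pi/4) + 1)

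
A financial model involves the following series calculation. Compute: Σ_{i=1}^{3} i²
Using formula: Σ i^2=n(n+1)(2n+1)/6=3·4·7/6=14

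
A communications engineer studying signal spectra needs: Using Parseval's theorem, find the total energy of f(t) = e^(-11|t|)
Parseval's theorem: E=integral |f(t)|^2 dt=(1/2pi) integral |F(omega)|^2 domega
E=integral_{-inf}^{inf} e^(-22|t|) dt=2*integral_0^inf e^(-22t) dt=2/(2*11)=1/11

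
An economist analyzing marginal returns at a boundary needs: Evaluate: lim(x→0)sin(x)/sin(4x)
sin(u) ≈ u for small u:
sin(x)/sin(4x) ≈ x/(4x)=1/4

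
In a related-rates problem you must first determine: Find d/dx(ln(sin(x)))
Chain rule: d/dx[ln(u)]=u'/u where u=sin(x)
u'=cos(x)

Answer: (cos(x))/(sin(x))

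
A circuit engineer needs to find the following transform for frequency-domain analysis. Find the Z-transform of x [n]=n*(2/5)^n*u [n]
Using the property Z{n * a^n * u[n]}=az/(z-a)^2
With a=2/5: X(z)=(2/5)z/(z - 2/5)^2, |z| > 2/5

Answer: (2/5)z/(z - 2/5)^2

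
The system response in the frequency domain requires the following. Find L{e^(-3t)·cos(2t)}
First shifting: L{e^(at)f(t)} = F(s-a)
L{cos(2t)} = s/(s² + 4)
Shift: (s + 3)/((s + 3)² + 4)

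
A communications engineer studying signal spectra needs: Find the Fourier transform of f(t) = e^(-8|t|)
Using the standard pair: F{e^(-a|t|)} = 2a/(a^2 + omega^2)
With a = 8: F(omega) = 16/(64 + omega^2)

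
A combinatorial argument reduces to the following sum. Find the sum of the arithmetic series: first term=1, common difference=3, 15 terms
Last term: a_n=1+(15-1)·3=43
Sum=n(a_1+a_n)/2=15(1+43)/2=330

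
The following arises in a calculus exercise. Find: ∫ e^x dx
Since d/dx[e^x] = +e^x, we get 1e^x+C

Answer: e^x+C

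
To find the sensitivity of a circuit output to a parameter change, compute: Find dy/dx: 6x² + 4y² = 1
Differentiate: 12x+8y·(dy/dx) = 0
dy/dx = -12x/(8y) = -(3/2)·(x/y)

Answer: dy/dx = -(3/2)·(x/y)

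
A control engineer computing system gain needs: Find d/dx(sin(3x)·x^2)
Product rule: (fg)'=f'g+fg'
f=sin(3x), f'=3·cos(3x)
g=x^2, g'=2x

Answer: 3·cos(3x)·x^2+2·sin(3x)·x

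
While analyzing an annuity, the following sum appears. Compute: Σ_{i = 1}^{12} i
Using formula: Σ i^1 = n(n + 1)/2 = 12·13/2 = 78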